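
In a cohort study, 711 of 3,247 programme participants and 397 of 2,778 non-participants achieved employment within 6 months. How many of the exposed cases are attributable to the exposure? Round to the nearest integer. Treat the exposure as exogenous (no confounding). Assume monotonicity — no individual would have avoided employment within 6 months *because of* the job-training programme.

p₁ = P(outcome | exposed) = 711/3247 = 0.21897
p₀ = P(outcome | unexposed) = 397/2778 = 0.14291
PN = (p₁ − p₀)/p₁ = (0.21897 − 0.14291) / 0.21897 ≈ 0.34736.
Attributable cases ≈ PN × (exposed cases) = 0.34736 × 711 ≈ 246.98.

about 247 cases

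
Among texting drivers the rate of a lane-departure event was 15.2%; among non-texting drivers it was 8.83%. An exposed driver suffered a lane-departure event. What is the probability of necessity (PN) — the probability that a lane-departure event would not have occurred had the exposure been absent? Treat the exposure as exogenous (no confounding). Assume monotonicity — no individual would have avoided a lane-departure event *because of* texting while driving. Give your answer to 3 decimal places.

p₁ = 0.152, p₀ = 0.0883.
Under exogeneity and monotonicity, PN = (p₁ − p₀) / p₁.
PN = (0.152 − 0.0883) / 0.152 = 0.0637 / 0.152 ≈ 0.4191

PN ≈ 0.419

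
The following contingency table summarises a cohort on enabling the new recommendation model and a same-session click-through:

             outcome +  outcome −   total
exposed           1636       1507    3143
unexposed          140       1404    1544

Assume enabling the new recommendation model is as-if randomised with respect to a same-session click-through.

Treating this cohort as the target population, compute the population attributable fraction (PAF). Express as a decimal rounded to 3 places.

p₁ = P(outcome | exposed) = 1636/3143 = 0.52052
p₀ = P(outcome | unexposed) = 140/1544 = 0.090674
Exposure prevalence π = 3143/4687 = 0.67058; overall risk P(Y=1) = 0.37892.
Under exogeneity, PAF = [P(Y=1) − p₀]/P(Y=1).
PAF = (0.37892 − 0.090674) / 0.37892 ≈ 0.7607

PAF ≈ 0.761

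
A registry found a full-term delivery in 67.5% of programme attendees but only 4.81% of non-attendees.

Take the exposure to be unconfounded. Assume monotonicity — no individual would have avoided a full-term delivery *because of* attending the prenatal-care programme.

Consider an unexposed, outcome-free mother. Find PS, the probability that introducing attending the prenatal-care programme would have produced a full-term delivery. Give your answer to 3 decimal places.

p₁ = 0.675, p₀ = 0.0481.
Under exogeneity and monotonicity, PS = (p₁ − p₀) / (1 − p₀).
PS = (0.675 − 0.0481) / (1 − 0.0481) = 0.6269 / 0.9519 ≈ 0.6586

PS ≈ 0.659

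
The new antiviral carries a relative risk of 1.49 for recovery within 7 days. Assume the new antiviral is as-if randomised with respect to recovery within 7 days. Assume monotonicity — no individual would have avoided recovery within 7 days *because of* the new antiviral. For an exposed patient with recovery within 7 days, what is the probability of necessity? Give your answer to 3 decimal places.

PN ≈ 0.329

Under exogeneity and monotonicity, PN = (RR − 1) / RR = 1 − 1/RR.
PN = (1.49 − 1) / 1.49 = 0.49 / 1.49 ≈ 0.3289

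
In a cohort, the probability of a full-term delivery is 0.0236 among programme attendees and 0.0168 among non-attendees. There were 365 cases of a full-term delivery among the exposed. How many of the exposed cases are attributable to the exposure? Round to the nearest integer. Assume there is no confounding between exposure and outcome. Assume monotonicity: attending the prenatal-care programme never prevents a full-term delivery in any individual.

Let p₁ = 0.0236, p₀ = 0.0168.
PN = (p₁ − p₀)/p₁ = (0.0236 − 0.0168) / 0.0236 ≈ 0.28814.
Attributable cases ≈ PN × (exposed cases) = 0.28814 × 365 ≈ 105.17.

about 105 cases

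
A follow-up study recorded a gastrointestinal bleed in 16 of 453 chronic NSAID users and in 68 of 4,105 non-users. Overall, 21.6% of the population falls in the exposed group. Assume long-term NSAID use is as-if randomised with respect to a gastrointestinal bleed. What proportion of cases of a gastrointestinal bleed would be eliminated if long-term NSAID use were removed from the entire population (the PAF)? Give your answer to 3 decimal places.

PAF ≈ 0.196

p₁ = P(outcome | exposed) = 16/453 = 0.03532
p₀ = P(outcome | unexposed) = 68/4105 = 0.016565
Overall risk P(Y=1) = π·p₁ + (1−π)·p₀ = 0.216×0.03532 + 0.784×0.016565 = 0.020616.
Under exogeneity, PAF = [P(Y=1) − p₀] / P(Y=1).
PAF = (0.020616 − 0.016565) / 0.020616 ≈ 0.1965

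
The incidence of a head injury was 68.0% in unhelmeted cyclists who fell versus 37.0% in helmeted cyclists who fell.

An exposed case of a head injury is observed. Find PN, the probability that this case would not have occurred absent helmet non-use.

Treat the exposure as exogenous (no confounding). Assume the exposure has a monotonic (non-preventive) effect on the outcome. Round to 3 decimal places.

p₁ = 0.68, p₀ = 0.37.
Under exogeneity and monotonicity, PN = (p₁ − p₀) / p₁.
PN = (0.68 − 0.37) / 0.68 = 0.31 / 0.68 ≈ 0.4559

PN ≈ 0.456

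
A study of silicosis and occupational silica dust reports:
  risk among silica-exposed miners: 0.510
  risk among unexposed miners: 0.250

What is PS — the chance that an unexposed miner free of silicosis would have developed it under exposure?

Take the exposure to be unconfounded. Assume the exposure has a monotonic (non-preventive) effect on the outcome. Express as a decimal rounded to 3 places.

PS ≈ 0.347

Let p₁ = 0.51, p₀ = 0.25.
Under exogeneity and monotonicity, PS = (p₁ − p₀) / (1 − p₀).
PS = (0.51 − 0.25) / (1 − 0.25) = 0.26 / 0.75 ≈ 0.3467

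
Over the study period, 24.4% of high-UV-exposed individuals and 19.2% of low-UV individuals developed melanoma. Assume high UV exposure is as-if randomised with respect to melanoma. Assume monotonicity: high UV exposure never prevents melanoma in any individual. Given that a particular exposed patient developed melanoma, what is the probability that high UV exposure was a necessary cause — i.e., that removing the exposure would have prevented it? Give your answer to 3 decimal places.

PN ≈ 0.213

p₁ = 0.244, p₀ = 0.192.
Under exogeneity and monotonicity, PN = (p₁ − p₀) / p₁.
PN = (0.244 − 0.192) / 0.244 = 0.052 / 0.244 ≈ 0.2131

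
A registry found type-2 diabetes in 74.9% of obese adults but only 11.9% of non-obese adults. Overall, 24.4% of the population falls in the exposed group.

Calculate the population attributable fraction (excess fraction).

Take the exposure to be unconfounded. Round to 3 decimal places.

p₁ = 0.749, p₀ = 0.119.
Overall risk P(Y=1) = π·p₁ + (1−π)·p₀ = 0.244×0.749 + 0.756×0.119 = 0.27272.
Under exogeneity, PAF = [P(Y=1) − p₀] / P(Y=1).
PAF = (0.27272 − 0.119) / 0.27272 ≈ 0.5637

PAF ≈ 0.564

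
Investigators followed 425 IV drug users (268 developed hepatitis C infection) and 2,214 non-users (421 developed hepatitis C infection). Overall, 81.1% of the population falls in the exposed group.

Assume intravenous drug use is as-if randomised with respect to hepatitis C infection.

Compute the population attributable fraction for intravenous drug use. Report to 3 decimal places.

p₁ = P(outcome | exposed) = 268/425 = 0.63059
p₀ = P(outcome | unexposed) = 421/2214 = 0.19015
Overall risk P(Y=1) = π·p₁ + (1−π)·p₀ = 0.811×0.63059 + 0.189×0.19015 = 0.54735.
Under exogeneity, PAF = [P(Y=1) − p₀] / P(Y=1).
PAF = (0.54735 − 0.19015) / 0.54735 ≈ 0.6526

PAF ≈ 0.653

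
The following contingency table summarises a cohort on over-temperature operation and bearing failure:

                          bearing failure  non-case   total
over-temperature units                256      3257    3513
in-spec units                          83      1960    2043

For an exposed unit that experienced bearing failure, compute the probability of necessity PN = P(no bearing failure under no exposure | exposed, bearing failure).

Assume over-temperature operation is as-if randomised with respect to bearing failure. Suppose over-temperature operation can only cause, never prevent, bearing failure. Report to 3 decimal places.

p₁ = P(outcome | exposed) = 256/3513 = 0.072872
p₀ = P(outcome | unexposed) = 83/2043 = 0.040627
Under exogeneity and monotonicity, PN = (p₁ − p₀)/p₁.
PN = (0.072872 − 0.040627) / 0.072872 ≈ 0.4425

PN ≈ 0.442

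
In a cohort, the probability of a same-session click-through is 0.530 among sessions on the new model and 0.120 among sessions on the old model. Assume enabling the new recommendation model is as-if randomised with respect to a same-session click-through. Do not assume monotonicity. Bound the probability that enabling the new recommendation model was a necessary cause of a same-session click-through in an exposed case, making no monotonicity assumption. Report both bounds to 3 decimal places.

Let p₁ = 0.53, p₀ = 0.12.
Under exogeneity alone the bounds on PN are max{0,(p₁−p₀)/p₁} ≤ PN ≤ min{1,(1−p₀)/p₁}.
  lower = (p₁ − p₀)/p₁ = 0.41 / 0.53 ≈ 0.7736
  upper = min{1, (1 − p₀)/p₁} = 0.88 / 0.53 ≈ 1.6604 → capped at 1

0.774 ≤ PN ≤ 1.000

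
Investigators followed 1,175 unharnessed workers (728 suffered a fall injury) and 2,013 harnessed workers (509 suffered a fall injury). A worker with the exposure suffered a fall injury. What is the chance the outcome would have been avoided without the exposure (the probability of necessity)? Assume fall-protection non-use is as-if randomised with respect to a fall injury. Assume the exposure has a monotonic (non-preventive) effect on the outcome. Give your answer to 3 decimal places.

p₁ = P(outcome | exposed) = 728/1175 = 0.61957
p₀ = P(outcome | unexposed) = 509/2013 = 0.25286
Under exogeneity and monotonicity, PN = (p₁ − p₀) / p₁.
PN = (0.61957 − 0.25286) / 0.61957 = 0.36672 / 0.61957 ≈ 0.5919

PN ≈ 0.592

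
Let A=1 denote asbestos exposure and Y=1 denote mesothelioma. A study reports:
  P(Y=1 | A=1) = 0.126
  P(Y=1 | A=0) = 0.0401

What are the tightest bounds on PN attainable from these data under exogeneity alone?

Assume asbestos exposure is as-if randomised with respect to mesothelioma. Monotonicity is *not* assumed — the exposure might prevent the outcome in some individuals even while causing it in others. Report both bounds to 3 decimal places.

0.682 ≤ PN ≤ 1.000

Let p₁ = 0.126, p₀ = 0.0401.
Under exogeneity alone the bounds on PN are max{0,(p₁−p₀)/p₁} ≤ PN ≤ min{1,(1−p₀)/p₁}.
  lower = (p₁ − p₀)/p₁ = 0.0859 / 0.126 ≈ 0.6817
  upper = min{1, (1 − p₀)/p₁} = 0.9599 / 0.126 ≈ 7.6183 → capped at 1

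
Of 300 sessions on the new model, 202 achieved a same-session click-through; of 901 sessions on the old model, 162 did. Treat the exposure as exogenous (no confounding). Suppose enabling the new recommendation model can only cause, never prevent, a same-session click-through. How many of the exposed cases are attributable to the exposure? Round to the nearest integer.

p₁ = P(outcome | exposed) = 202/300 = 0.67333
p₀ = P(outcome | unexposed) = 162/901 = 0.1798
PN = (p₁ − p₀)/p₁ = (0.67333 − 0.1798) / 0.67333 ≈ 0.73297.
Attributable cases ≈ PN × (exposed cases) = 0.73297 × 202 ≈ 148.06.

about 148 cases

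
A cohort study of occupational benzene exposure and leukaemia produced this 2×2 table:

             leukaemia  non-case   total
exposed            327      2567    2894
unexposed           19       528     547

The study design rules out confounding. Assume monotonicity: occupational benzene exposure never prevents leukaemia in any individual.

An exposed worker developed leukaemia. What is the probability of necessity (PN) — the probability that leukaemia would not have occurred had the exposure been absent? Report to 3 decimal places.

p₁ = P(outcome | exposed) = 327/2894 = 0.11299
p₀ = P(outcome | unexposed) = 19/547 = 0.034735
Under exogeneity and monotonicity, PN = (p₁ − p₀) / p₁.
PN = (0.11299 − 0.034735) / 0.11299 = 0.078257 / 0.11299 ≈ 0.6926

PN ≈ 0.693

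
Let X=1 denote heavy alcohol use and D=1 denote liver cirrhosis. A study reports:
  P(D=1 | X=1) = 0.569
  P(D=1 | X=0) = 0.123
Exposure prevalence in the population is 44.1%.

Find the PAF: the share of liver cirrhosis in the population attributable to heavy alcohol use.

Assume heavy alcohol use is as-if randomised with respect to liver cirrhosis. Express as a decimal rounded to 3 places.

PAF ≈ 0.615

Let p₁ = 0.569, p₀ = 0.123.
Overall risk P(Y=1) = π·p₁ + (1−π)·p₀ = 0.441×0.569 + 0.559×0.123 = 0.31969.
Under exogeneity, PAF = [P(Y=1) − p₀] / P(Y=1).
PAF = (0.31969 − 0.123) / 0.31969 ≈ 0.6152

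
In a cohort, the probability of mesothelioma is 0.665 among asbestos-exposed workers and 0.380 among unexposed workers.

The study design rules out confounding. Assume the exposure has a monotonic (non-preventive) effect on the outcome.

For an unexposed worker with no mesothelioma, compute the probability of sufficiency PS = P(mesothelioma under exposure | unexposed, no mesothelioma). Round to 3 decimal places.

PS ≈ 0.460

Let p₁ = 0.665, p₀ = 0.38.
Under exogeneity and monotonicity, PS = (p₁ − p₀) / (1 − p₀).
PS = (0.665 − 0.38) / (1 − 0.38) = 0.285 / 0.62 ≈ 0.4597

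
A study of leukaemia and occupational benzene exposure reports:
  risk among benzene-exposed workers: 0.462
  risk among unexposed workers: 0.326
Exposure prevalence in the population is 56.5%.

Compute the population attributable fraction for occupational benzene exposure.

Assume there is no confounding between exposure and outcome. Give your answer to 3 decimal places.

Let p₁ = 0.462, p₀ = 0.326.
Overall risk P(Y=1) = π·p₁ + (1−π)·p₀ = 0.565×0.462 + 0.435×0.326 = 0.40284.
Under exogeneity, PAF = [P(Y=1) − p₀] / P(Y=1).
PAF = (0.40284 − 0.326) / 0.40284 ≈ 0.1907

PAF ≈ 0.191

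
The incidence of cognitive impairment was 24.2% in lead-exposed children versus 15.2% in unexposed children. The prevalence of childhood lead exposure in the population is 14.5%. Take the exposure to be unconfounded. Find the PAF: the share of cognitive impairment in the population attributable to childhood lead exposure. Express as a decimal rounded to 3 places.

p₁ = 0.242, p₀ = 0.152.
Overall risk P(Y=1) = π·p₁ + (1−π)·p₀ = 0.145×0.242 + 0.855×0.152 = 0.16505.
Under exogeneity, PAF = [P(Y=1) − p₀] / P(Y=1).
PAF = (0.16505 − 0.152) / 0.16505 ≈ 0.0791

PAF ≈ 0.079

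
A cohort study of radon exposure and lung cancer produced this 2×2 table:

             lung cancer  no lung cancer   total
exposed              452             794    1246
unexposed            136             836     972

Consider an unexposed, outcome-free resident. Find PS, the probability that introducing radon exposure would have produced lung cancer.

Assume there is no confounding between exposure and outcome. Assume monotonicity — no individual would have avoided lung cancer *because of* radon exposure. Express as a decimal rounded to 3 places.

PS ≈ 0.259

p₁ = P(outcome | exposed) = 452/1246 = 0.36276
p₀ = P(outcome | unexposed) = 136/972 = 0.13992
Under exogeneity and monotonicity, PS = (p₁ − p₀)/(1 − p₀).
PS = (0.36276 − 0.13992) / 0.86008 ≈ 0.2591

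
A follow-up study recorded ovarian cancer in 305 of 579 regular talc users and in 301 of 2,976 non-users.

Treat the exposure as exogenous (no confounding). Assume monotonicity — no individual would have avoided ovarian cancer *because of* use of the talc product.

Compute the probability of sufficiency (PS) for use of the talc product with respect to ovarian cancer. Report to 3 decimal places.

PS ≈ 0.474

p₁ = P(outcome | exposed) = 305/579 = 0.52677
p₀ = P(outcome | unexposed) = 301/2976 = 0.10114
Under exogeneity and monotonicity, PS = (p₁ − p₀) / (1 − p₀).
PS = (0.52677 − 0.10114) / (1 − 0.10114) = 0.42563 / 0.89886 ≈ 0.4735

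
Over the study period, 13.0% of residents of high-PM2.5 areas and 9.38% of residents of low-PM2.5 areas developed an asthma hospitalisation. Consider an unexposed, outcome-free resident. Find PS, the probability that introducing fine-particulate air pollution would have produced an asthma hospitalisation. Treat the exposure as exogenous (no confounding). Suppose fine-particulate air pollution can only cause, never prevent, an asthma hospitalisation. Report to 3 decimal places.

PS ≈ 0.040

p₁ = 0.13, p₀ = 0.0938.
Under exogeneity and monotonicity, PS = (p₁ − p₀) / (1 − p₀).
PS = (0.13 − 0.0938) / (1 − 0.0938) = 0.0362 / 0.9062 ≈ 0.0399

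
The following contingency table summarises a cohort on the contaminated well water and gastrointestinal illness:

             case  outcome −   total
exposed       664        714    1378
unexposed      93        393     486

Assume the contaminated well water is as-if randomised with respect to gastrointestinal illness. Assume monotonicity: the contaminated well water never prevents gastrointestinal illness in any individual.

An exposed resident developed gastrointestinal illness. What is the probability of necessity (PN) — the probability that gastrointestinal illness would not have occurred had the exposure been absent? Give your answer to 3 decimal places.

PN ≈ 0.603

p₁ = P(outcome | exposed) = 664/1378 = 0.48186
p₀ = P(outcome | unexposed) = 93/486 = 0.19136
Under exogeneity and monotonicity, PN = (p₁ − p₀)/p₁.
PN = (0.48186 − 0.19136) / 0.48186 ≈ 0.6029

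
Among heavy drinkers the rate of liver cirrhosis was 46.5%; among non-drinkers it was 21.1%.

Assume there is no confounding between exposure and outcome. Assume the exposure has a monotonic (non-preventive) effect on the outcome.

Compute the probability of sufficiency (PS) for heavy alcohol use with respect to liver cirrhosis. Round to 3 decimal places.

PS ≈ 0.322

p₁ = 0.465, p₀ = 0.211.
Under exogeneity and monotonicity, PS = (p₁ − p₀) / (1 − p₀).
PS = (0.465 − 0.211) / (1 − 0.211) = 0.254 / 0.789 ≈ 0.3219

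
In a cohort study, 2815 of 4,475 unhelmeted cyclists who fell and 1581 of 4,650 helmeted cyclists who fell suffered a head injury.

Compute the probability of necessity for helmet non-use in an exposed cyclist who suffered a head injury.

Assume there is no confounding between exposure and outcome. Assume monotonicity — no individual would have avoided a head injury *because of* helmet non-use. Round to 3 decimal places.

PN ≈ 0.460

p₁ = P(outcome | exposed) = 2815/4475 = 0.62905
p₀ = P(outcome | unexposed) = 1581/4650 = 0.34
Under exogeneity and monotonicity, PN = (p₁ − p₀) / p₁.
PN = (0.62905 − 0.34) / 0.62905 = 0.28905 / 0.62905 ≈ 0.4595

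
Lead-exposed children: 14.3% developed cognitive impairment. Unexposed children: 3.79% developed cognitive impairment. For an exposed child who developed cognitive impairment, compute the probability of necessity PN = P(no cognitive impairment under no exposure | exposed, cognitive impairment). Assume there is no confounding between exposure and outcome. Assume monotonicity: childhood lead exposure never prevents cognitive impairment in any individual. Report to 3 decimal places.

p₁ = 0.143, p₀ = 0.0379.
Under exogeneity and monotonicity, PN = (p₁ − p₀) / p₁.
PN = (0.143 − 0.0379) / 0.143 = 0.1051 / 0.143 ≈ 0.7350

PN ≈ 0.735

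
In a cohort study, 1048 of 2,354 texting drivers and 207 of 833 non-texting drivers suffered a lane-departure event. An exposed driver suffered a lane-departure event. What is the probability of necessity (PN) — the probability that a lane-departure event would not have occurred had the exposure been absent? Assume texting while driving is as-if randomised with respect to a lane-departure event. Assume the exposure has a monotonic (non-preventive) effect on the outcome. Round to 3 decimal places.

p₁ = P(outcome | exposed) = 1048/2354 = 0.4452
p₀ = P(outcome | unexposed) = 207/833 = 0.2485
Under exogeneity and monotonicity, PN = (p₁ − p₀) / p₁.
PN = (0.4452 − 0.2485) / 0.4452 = 0.1967 / 0.4452 ≈ 0.4418

PN ≈ 0.442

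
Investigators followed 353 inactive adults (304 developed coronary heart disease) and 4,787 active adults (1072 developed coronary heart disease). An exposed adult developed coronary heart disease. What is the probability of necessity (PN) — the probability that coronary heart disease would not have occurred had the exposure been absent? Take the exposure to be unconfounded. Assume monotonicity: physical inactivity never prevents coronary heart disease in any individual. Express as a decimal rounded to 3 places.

PN ≈ 0.740

p₁ = P(outcome | exposed) = 304/353 = 0.86119
p₀ = P(outcome | unexposed) = 1072/4787 = 0.22394
Under exogeneity and monotonicity, PN = (p₁ − p₀) / p₁.
PN = (0.86119 − 0.22394) / 0.86119 = 0.63725 / 0.86119 ≈ 0.7400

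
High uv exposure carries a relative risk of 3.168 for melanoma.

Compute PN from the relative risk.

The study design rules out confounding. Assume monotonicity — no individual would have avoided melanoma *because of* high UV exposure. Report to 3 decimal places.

Under exogeneity and monotonicity, PN = (RR − 1) / RR = 1 − 1/RR.
PN = (3.168 − 1) / 3.168 = 2.168 / 3.168 ≈ 0.6843

PN ≈ 0.684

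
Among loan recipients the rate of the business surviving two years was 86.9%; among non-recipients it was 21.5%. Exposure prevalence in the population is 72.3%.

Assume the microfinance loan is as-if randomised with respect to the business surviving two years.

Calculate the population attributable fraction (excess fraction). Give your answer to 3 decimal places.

PAF ≈ 0.687

p₁ = 0.869, p₀ = 0.215.
Overall risk P(Y=1) = π·p₁ + (1−π)·p₀ = 0.723×0.869 + 0.277×0.215 = 0.68784.
Under exogeneity, PAF = [P(Y=1) − p₀] / P(Y=1).
PAF = (0.68784 − 0.215) / 0.68784 ≈ 0.6874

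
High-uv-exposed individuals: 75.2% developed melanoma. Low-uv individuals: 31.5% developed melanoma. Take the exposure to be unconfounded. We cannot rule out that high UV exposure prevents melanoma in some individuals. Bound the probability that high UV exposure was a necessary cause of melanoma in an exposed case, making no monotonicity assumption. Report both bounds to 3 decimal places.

0.581 ≤ PN ≤ 0.911

p₁ = 0.752, p₀ = 0.315.
Under exogeneity alone the bounds on PN are max{0,(p₁−p₀)/p₁} ≤ PN ≤ min{1,(1−p₀)/p₁}.
  lower = (p₁ − p₀)/p₁ = 0.437 / 0.752 ≈ 0.5811
  upper = min{1, (1 − p₀)/p₁} = 0.685 / 0.752 ≈ 0.9109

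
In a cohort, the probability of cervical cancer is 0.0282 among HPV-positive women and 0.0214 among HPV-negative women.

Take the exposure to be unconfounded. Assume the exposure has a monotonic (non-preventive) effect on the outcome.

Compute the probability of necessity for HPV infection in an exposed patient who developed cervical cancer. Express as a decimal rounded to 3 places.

Let p₁ = 0.0282, p₀ = 0.0214.
Under exogeneity and monotonicity, PN = (p₁ − p₀) / p₁.
PN = (0.0282 − 0.0214) / 0.0282 = 0.0068 / 0.0282 ≈ 0.2411

PN ≈ 0.241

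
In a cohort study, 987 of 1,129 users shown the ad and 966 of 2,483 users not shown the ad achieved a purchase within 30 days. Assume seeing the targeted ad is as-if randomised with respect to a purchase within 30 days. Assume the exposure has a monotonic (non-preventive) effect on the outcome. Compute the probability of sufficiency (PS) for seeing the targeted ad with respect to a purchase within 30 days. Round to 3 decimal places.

PS ≈ 0.794

p₁ = P(outcome | exposed) = 987/1129 = 0.87422
p₀ = P(outcome | unexposed) = 966/2483 = 0.38905
Under exogeneity and monotonicity, PS = (p₁ − p₀) / (1 − p₀).
PS = (0.87422 − 0.38905) / (1 − 0.38905) = 0.48518 / 0.61095 ≈ 0.7941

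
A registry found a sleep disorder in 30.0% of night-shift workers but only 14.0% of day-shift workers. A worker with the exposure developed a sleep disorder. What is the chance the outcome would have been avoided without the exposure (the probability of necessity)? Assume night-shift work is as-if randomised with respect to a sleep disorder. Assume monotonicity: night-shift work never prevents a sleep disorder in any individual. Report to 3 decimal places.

p₁ = 0.3, p₀ = 0.14.
Under exogeneity and monotonicity, PN = (p₁ − p₀) / p₁.
PN = (0.3 − 0.14) / 0.3 = 0.16 / 0.3 ≈ 0.5333

PN ≈ 0.533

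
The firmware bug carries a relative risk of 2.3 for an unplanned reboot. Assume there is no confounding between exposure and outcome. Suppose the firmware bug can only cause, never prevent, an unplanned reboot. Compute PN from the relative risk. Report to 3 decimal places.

PN ≈ 0.565

Under exogeneity and monotonicity, PN = (RR − 1) / RR = 1 − 1/RR.
PN = (2.3 − 1) / 2.3 = 1.3 / 2.3 ≈ 0.5652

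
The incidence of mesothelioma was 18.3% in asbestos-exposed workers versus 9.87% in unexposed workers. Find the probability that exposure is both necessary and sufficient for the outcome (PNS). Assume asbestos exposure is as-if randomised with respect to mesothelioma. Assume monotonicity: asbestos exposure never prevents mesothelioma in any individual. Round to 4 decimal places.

p₁ = 0.183, p₀ = 0.0987.
Under exogeneity and monotonicity, PNS = p₁ − p₀.
PNS = 0.183 − 0.0987 = 0.0843

PNS ≈ 0.0843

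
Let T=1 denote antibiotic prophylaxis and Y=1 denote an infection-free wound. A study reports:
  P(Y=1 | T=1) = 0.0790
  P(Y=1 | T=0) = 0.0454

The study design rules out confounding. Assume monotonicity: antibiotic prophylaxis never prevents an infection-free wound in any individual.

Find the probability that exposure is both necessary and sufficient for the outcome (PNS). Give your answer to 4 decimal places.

PNS ≈ 0.0336

Let p₁ = 0.079, p₀ = 0.0454.
Under exogeneity and monotonicity, PNS = p₁ − p₀.
PNS = 0.079 − 0.0454 = 0.0336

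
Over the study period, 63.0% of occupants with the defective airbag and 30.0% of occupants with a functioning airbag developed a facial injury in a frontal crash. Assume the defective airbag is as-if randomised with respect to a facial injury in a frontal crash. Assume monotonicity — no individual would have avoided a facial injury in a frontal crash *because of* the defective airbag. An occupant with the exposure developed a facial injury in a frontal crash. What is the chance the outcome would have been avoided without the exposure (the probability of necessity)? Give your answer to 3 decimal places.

p₁ = 0.63, p₀ = 0.3.
Under exogeneity and monotonicity, PN = (p₁ − p₀) / p₁.
PN = (0.63 − 0.3) / 0.63 = 0.33 / 0.63 ≈ 0.5238

PN ≈ 0.524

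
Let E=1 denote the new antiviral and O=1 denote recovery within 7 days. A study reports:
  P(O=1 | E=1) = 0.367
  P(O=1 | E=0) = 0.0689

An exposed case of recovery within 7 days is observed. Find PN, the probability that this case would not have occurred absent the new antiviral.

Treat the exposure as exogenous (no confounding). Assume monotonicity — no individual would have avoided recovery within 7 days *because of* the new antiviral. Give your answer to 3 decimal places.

PN ≈ 0.812

Let p₁ = 0.367, p₀ = 0.0689.
Under exogeneity and monotonicity, PN = (p₁ − p₀) / p₁.
PN = (0.367 − 0.0689) / 0.367 = 0.2981 / 0.367 ≈ 0.8123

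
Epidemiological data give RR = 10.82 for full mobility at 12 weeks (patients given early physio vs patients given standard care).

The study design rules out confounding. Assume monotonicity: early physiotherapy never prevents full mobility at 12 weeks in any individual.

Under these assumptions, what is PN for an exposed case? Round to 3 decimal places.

Under exogeneity and monotonicity, PN = (RR − 1) / RR = 1 − 1/RR.
PN = (10.82 − 1) / 10.82 = 9.82 / 10.82 ≈ 0.9076

PN ≈ 0.908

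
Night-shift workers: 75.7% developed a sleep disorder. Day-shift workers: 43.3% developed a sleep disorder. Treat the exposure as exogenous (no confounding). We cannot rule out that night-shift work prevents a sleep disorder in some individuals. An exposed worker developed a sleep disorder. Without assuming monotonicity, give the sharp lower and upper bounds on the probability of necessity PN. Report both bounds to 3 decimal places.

0.428 ≤ PN ≤ 0.749

p₁ = 0.757, p₀ = 0.433.
Under exogeneity alone the bounds on PN are max{0,(p₁−p₀)/p₁} ≤ PN ≤ min{1,(1−p₀)/p₁}.
  lower = (p₁ − p₀)/p₁ = 0.324 / 0.757 ≈ 0.4280
  upper = min{1, (1 − p₀)/p₁} = 0.567 / 0.757 ≈ 0.7490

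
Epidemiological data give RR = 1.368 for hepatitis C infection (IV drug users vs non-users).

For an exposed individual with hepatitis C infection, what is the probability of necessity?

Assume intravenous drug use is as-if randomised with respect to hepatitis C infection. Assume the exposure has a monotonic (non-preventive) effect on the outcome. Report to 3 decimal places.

Under exogeneity and monotonicity, PN = (RR − 1) / RR = 1 − 1/RR.
PN = (1.368 − 1) / 1.368 = 0.368 / 1.368 ≈ 0.2690

PN ≈ 0.269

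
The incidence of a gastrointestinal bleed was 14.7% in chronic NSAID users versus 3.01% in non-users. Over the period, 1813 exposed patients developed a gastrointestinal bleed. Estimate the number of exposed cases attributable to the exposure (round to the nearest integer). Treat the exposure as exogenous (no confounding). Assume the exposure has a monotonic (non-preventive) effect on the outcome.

about 1442 cases

p₁ = 0.147, p₀ = 0.0301.
PN = (p₁ − p₀)/p₁ = (0.147 − 0.0301) / 0.147 ≈ 0.79524.
Attributable cases ≈ PN × (exposed cases) = 0.79524 × 1813 ≈ 1441.77.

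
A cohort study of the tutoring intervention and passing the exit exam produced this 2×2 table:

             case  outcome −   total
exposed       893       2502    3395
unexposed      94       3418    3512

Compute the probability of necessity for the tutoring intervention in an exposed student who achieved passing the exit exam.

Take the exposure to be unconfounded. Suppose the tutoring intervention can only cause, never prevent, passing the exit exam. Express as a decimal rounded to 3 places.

p₁ = P(outcome | exposed) = 893/3395 = 0.26303
p₀ = P(outcome | unexposed) = 94/3512 = 0.026765
Under exogeneity and monotonicity, PN = (p₁ − p₀)/p₁.
PN = (0.26303 − 0.026765) / 0.26303 ≈ 0.8982

PN ≈ 0.898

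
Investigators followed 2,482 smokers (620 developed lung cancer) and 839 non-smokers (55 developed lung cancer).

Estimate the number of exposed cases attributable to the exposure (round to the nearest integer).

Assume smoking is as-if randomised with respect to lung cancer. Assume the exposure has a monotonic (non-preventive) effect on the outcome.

p₁ = P(outcome | exposed) = 620/2482 = 0.2498
p₀ = P(outcome | unexposed) = 55/839 = 0.065554
PN = (p₁ − p₀)/p₁ = (0.2498 − 0.065554) / 0.2498 ≈ 0.73757.
Attributable cases ≈ PN × (exposed cases) = 0.73757 × 620 ≈ 457.29.

about 457 cases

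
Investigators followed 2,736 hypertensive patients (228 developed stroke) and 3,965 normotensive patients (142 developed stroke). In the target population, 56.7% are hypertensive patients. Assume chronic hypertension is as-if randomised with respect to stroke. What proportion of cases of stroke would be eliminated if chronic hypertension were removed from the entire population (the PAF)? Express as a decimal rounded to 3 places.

p₁ = P(outcome | exposed) = 228/2736 = 0.083333
p₀ = P(outcome | unexposed) = 142/3965 = 0.035813
Overall risk P(Y=1) = π·p₁ + (1−π)·p₀ = 0.567×0.083333 + 0.433×0.035813 = 0.062757.
Under exogeneity, PAF = [P(Y=1) − p₀] / P(Y=1).
PAF = (0.062757 − 0.035813) / 0.062757 ≈ 0.4293

PAF ≈ 0.429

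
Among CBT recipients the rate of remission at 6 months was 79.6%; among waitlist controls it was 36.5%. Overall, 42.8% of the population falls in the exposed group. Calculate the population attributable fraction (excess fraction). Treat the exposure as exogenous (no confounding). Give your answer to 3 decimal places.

p₁ = 0.796, p₀ = 0.365.
Overall risk P(Y=1) = π·p₁ + (1−π)·p₀ = 0.428×0.796 + 0.572×0.365 = 0.54947.
Under exogeneity, PAF = [P(Y=1) − p₀] / P(Y=1).
PAF = (0.54947 − 0.365) / 0.54947 ≈ 0.3357

PAF ≈ 0.336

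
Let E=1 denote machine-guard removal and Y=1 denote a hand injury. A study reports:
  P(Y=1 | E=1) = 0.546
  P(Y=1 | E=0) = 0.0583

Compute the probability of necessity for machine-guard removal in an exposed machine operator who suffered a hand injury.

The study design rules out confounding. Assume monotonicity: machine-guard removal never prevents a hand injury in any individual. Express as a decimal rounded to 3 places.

Let p₁ = 0.546, p₀ = 0.0583.
Under exogeneity and monotonicity, PN = (p₁ − p₀) / p₁.
PN = (0.546 − 0.0583) / 0.546 = 0.4877 / 0.546 ≈ 0.8932

PN ≈ 0.893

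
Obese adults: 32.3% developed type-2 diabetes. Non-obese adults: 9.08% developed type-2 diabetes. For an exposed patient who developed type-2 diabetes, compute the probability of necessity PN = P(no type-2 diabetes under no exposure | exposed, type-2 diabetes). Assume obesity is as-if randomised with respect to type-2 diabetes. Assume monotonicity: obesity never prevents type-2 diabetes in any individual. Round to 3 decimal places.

PN ≈ 0.719

p₁ = 0.323, p₀ = 0.0908.
Under exogeneity and monotonicity, PN = (p₁ − p₀) / p₁.
PN = (0.323 − 0.0908) / 0.323 = 0.2322 / 0.323 ≈ 0.7189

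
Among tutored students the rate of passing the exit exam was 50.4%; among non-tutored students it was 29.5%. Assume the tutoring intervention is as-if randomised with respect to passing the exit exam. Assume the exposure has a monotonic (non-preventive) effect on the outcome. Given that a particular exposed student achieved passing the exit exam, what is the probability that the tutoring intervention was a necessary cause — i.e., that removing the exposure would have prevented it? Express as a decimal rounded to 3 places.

PN ≈ 0.415

p₁ = 0.504, p₀ = 0.295.
Under exogeneity and monotonicity, PN = (p₁ − p₀) / p₁.
PN = (0.504 − 0.295) / 0.504 = 0.209 / 0.504 ≈ 0.4147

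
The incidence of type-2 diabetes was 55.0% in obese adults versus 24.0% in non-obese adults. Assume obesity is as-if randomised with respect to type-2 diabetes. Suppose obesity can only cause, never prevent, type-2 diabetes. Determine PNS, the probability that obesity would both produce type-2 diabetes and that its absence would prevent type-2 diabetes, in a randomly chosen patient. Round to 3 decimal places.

p₁ = 0.55, p₀ = 0.24.
Under exogeneity and monotonicity, PNS = p₁ − p₀.
PNS = 0.55 − 0.24 = 0.31

PNS ≈ 0.310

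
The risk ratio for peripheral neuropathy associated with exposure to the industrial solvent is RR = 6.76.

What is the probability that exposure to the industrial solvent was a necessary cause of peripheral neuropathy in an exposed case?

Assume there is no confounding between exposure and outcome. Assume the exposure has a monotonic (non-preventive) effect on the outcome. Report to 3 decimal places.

PN ≈ 0.852

Under exogeneity and monotonicity, PN = (RR − 1) / RR = 1 − 1/RR.
PN = (6.76 − 1) / 6.76 = 5.76 / 6.76 ≈ 0.8521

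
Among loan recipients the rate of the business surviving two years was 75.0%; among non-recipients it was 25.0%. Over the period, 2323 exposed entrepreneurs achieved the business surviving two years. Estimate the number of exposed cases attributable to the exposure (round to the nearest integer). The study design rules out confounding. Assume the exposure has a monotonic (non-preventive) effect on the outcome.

p₁ = 0.75, p₀ = 0.25.
PN = (p₁ − p₀)/p₁ = (0.75 − 0.25) / 0.75 ≈ 0.66667.
Attributable cases ≈ PN × (exposed cases) = 0.66667 × 2323 ≈ 1548.67.

about 1549 cases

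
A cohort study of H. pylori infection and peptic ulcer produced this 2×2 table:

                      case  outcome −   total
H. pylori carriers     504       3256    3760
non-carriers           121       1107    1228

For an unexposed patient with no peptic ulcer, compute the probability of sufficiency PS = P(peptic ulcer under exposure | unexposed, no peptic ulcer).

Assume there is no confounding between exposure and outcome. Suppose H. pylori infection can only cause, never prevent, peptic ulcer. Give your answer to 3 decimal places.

p₁ = P(outcome | exposed) = 504/3760 = 0.13404
p₀ = P(outcome | unexposed) = 121/1228 = 0.098534
Under exogeneity and monotonicity, PS = (p₁ − p₀)/(1 − p₀).
PS = (0.13404 − 0.098534) / 0.90147 ≈ 0.0394

PS ≈ 0.039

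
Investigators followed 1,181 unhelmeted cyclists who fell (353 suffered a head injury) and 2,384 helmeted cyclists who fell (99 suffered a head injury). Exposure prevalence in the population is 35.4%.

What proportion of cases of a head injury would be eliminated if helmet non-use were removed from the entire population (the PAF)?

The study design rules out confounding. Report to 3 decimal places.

p₁ = P(outcome | exposed) = 353/1181 = 0.2989
p₀ = P(outcome | unexposed) = 99/2384 = 0.041527
Overall risk P(Y=1) = π·p₁ + (1−π)·p₀ = 0.354×0.2989 + 0.646×0.041527 = 0.13264.
Under exogeneity, PAF = [P(Y=1) − p₀] / P(Y=1).
PAF = (0.13264 − 0.041527) / 0.13264 ≈ 0.6869

PAF ≈ 0.687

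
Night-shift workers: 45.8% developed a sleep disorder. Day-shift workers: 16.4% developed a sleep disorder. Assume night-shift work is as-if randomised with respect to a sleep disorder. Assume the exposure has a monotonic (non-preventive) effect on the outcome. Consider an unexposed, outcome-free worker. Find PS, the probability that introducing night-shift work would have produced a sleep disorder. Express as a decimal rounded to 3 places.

p₁ = 0.458, p₀ = 0.164.
Under exogeneity and monotonicity, PS = (p₁ − p₀) / (1 − p₀).
PS = (0.458 − 0.164) / (1 − 0.164) = 0.294 / 0.836 ≈ 0.3517

PS ≈ 0.352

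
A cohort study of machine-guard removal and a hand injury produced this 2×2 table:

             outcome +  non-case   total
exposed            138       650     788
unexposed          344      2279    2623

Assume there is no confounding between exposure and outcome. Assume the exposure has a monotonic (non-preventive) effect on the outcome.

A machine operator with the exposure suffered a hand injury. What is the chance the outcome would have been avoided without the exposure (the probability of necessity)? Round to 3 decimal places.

p₁ = P(outcome | exposed) = 138/788 = 0.17513
p₀ = P(outcome | unexposed) = 344/2623 = 0.13115
Under exogeneity and monotonicity, PN = (p₁ − p₀)/p₁.
PN = (0.17513 − 0.13115) / 0.17513 ≈ 0.2511

PN ≈ 0.251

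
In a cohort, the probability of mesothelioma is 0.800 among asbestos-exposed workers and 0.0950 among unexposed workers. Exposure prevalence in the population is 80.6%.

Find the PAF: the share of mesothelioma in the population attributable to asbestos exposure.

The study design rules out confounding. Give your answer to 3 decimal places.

Let p₁ = 0.8, p₀ = 0.095.
Overall risk P(Y=1) = π·p₁ + (1−π)·p₀ = 0.806×0.8 + 0.194×0.095 = 0.66323.
Under exogeneity, PAF = [P(Y=1) − p₀] / P(Y=1).
PAF = (0.66323 − 0.095) / 0.66323 ≈ 0.8568

PAF ≈ 0.857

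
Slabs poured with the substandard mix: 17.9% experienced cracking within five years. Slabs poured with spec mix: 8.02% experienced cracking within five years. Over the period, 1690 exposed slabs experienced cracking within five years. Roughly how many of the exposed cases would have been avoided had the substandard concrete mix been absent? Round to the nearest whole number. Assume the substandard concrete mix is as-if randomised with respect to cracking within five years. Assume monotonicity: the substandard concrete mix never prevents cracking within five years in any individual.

about 933 cases

p₁ = 0.179, p₀ = 0.0802.
PN = (p₁ − p₀)/p₁ = (0.179 − 0.0802) / 0.179 ≈ 0.55196.
Attributable cases ≈ PN × (exposed cases) = 0.55196 × 1690 ≈ 932.80.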